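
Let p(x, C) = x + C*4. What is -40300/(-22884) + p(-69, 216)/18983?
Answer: 195801920/108601743 ≈ 1.8029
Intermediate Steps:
p(x, C) = x + 4*C
-40300/(-22884) + p(-69, 216)/18983 = -40300/(-22884) + (-69 + 4*216)/18983 = -40300*(-1/22884) + (-69 + 864)*(1/18983) = 10075/5721 + 795*(1/18983) = 10075/5721 + 795/18983 = 195801920/108601743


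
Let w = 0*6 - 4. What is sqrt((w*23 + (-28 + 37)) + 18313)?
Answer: sqrt(18230) ≈ 135.02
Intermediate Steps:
w = -4 (w = 0 - 4 = -4)
sqrt((w*23 + (-28 + 37)) + 18313) = sqrt((-4*23 + (-28 + 37)) + 18313) = sqrt((-92 + 9) + 18313) = sqrt(-83 + 18313) = sqrt(18230)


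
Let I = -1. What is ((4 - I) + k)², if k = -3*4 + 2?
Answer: 25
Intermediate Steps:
k = -10 (k = -12 + 2 = -10)
((4 - I) + k)² = ((4 - 1*(-1)) - 10)² = ((4 + 1) - 10)² = (5 - 10)² = (-5)² = 25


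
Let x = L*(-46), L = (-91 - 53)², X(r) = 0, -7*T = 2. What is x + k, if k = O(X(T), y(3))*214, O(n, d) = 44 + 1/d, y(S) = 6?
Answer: -2833213/3 ≈ -9.4440e+5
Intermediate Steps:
T = -2/7 (T = -⅐*2 = -2/7 ≈ -0.28571)
L = 20736 (L = (-144)² = 20736)
x = -953856 (x = 20736*(-46) = -953856)
k = 28355/3 (k = (44 + 1/6)*214 = (44 + ⅙)*214 = (265/6)*214 = 28355/3 ≈ 9451.7)
x + k = -953856 + 28355/3 = -2833213/3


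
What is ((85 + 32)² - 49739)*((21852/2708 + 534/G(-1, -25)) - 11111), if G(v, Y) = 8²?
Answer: 4332365150225/10832 ≈ 3.9996e+8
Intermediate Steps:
G(v, Y) = 64
((85 + 32)² - 49739)*((21852/2708 + 534/G(-1, -25)) - 11111) = ((85 + 32)² - 49739)*((21852/2708 + 534/64) - 11111) = (117² - 49739)*((21852*(1/2708) + 534*(1/64)) - 11111) = (13689 - 49739)*((5463/677 + 267/32) - 11111) = -36050*(355575/21664 - 11111) = -36050*(-240353129/21664) = 4332365150225/10832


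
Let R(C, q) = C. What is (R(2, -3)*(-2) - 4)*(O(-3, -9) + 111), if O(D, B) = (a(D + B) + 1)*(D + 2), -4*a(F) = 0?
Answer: -880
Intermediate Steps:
a(F) = 0 (a(F) = -¼*0 = 0)
O(D, B) = 2 + D (O(D, B) = (0 + 1)*(D + 2) = 1*(2 + D) = 2 + D)
(R(2, -3)*(-2) - 4)*(O(-3, -9) + 111) = (2*(-2) - 4)*((2 - 3) + 111) = (-4 - 4)*(-1 + 111) = -8*110 = -880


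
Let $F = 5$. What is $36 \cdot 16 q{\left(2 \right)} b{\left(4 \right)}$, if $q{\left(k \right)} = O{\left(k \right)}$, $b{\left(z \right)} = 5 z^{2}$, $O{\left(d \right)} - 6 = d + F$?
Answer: $599040$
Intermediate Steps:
$O{\left(d \right)} = 11 + d$ ($O{\left(d \right)} = 6 + \left(d + 5\right) = 6 + \left(5 + d\right) = 11 + d$)
$q{\left(k \right)} = 11 + k$
$36 \cdot 16 q{\left(2 \right)} b{\left(4 \right)} = 36 \cdot 16 \left(11 + 2\right) 5 \cdot 4^{2} = 36 \cdot 16 \cdot 13 \cdot 5 \cdot 16 = 36 \cdot 208 \cdot 80 = 36 \cdot 16640 = 599040$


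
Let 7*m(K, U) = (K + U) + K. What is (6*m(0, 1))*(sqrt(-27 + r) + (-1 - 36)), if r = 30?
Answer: -222/7 + 6*sqrt(3)/7 ≈ -30.230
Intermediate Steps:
m(K, U) = U/7 + 2*K/7 (m(K, U) = ((K + U) + K)/7 = (U + 2*K)/7 = U/7 + 2*K/7)
(6*m(0, 1))*(sqrt(-27 + r) + (-1 - 36)) = (6*((1/7)*1 + (2/7)*0))*(sqrt(-27 + 30) + (-1 - 36)) = (6*(1/7 + 0))*(sqrt(3) - 37) = (6*(1/7))*(-37 + sqrt(3)) = 6*(-37 + sqrt(3))/7 = -222/7 + 6*sqrt(3)/7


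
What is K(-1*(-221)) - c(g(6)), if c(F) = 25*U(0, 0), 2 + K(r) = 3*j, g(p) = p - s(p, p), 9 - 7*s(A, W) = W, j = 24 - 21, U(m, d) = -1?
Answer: 32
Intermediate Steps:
j = 3
s(A, W) = 9/7 - W/7
g(p) = -9/7 + 8*p/7 (g(p) = p - (9/7 - p/7) = p + (-9/7 + p/7) = -9/7 + 8*p/7)
K(r) = 7 (K(r) = -2 + 3*3 = -2 + 9 = 7)
c(F) = -25 (c(F) = 25*(-1) = -25)
K(-1*(-221)) - c(g(6)) = 7 - 1*(-25) = 7 + 25 = 32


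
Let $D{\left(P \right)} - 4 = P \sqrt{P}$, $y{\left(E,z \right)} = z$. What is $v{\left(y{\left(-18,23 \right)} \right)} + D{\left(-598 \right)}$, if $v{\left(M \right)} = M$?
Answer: $27 - 598 i \sqrt{598} \approx 27.0 - 14624.0 i$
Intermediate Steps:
$D{\left(P \right)} = 4 + P^{\frac{3}{2}}$ ($D{\left(P \right)} = 4 + P \sqrt{P} = 4 + P^{\frac{3}{2}}$)
$v{\left(y{\left(-18,23 \right)} \right)} + D{\left(-598 \right)} = 23 + \left(4 + \left(-598\right)^{\frac{3}{2}}\right) = 23 + \left(4 - 598 i \sqrt{598}\right) = 27 - 598 i \sqrt{598}$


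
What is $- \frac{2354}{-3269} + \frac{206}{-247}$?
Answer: $- \frac{91976}{807443} \approx -0.11391$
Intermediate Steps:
$- \frac{2354}{-3269} + \frac{206}{-247} = \left(-2354\right) \left(- \frac{1}{3269}\right) + 206 \left(- \frac{1}{247}\right) = \frac{2354}{3269} - \frac{206}{247} = - \frac{91976}{807443}$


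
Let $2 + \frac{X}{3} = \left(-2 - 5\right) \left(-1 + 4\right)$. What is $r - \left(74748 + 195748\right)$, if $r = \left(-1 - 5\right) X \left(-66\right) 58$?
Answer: $-1855288$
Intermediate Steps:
$X = -69$ ($X = -6 + 3 \left(-2 - 5\right) \left(-1 + 4\right) = -6 + 3 \left(\left(-7\right) 3\right) = -6 + 3 \left(-21\right) = -6 - 63 = -69$)
$r = -1584792$ ($r = \left(-1 - 5\right) \left(-69\right) \left(-66\right) 58 = \left(-6\right) \left(-69\right) \left(-66\right) 58 = 414 \left(-66\right) 58 = \left(-27324\right) 58 = -1584792$)
$r - \left(74748 + 195748\right) = -1584792 - \left(74748 + 195748\right) = -1584792 - 270496 = -1855288$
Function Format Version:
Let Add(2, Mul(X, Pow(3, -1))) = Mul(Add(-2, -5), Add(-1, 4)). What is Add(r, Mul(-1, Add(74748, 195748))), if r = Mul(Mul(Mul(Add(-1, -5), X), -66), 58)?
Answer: -1855288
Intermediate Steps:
X = -69 (X = Add(-6, Mul(3, Mul(Add(-2, -5), Add(-1, 4)))) = Add(-6, Mul(3, Mul(-7, 3))) = Add(-6, Mul(3, -21)) = Add(-6, -63) = -69)
r = -1584792 (r = Mul(Mul(Mul(Add(-1, -5), -69), -66), 58) = Mul(Mul(Mul(-6, -69), -66), 58) = Mul(Mul(414, -66), 58) = Mul(-27324, 58) = -1584792)
Add(r, Mul(-1, Add(74748, 195748))) = Add(-1584792, Mul(-1, Add(74748, 195748))) = Add(-1584792, Mul(-1, 270496)) = Add(-1584792, -270496) = -1855288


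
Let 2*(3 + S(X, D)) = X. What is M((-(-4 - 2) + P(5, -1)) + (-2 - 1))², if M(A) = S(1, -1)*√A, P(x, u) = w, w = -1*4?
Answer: -25/4 ≈ -6.2500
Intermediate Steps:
S(X, D) = -3 + X/2
w = -4
P(x, u) = -4
M(A) = -5*√A/2 (M(A) = (-3 + (½)*1)*√A = (-3 + ½)*√A = -5*√A/2)
M((-(-4 - 2) + P(5, -1)) + (-2 - 1))² = (-5*√((-(-4 - 2) - 4) + (-2 - 1))/2)² = (-5*√((-1*(-6) - 4) - 3)/2)² = (-5*√((6 - 4) - 3)/2)² = (-5*√(2 - 3)/2)² = (-5*I/2)² = -25/4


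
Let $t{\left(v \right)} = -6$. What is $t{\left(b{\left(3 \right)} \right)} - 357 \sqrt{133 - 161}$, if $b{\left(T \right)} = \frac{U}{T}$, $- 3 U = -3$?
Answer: $-6 - 714 i \sqrt{7} \approx -6.0 - 1889.1 i$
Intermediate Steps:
$U = 1$ ($U = \left(- \frac{1}{3}\right) \left(-3\right) = 1$)
$b{\left(T \right)} = \frac{1}{T}$ ($b{\left(T \right)} = 1 \frac{1}{T} = \frac{1}{T}$)
$t{\left(b{\left(3 \right)} \right)} - 357 \sqrt{133 - 161} = -6 - 357 \sqrt{133 - 161} = -6 - 357 \sqrt{-28} = -6 - 357 \cdot 2 i \sqrt{7} = -6 - 714 i \sqrt{7}$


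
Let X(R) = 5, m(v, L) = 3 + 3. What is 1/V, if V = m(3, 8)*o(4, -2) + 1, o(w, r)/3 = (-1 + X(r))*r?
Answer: -1/143 ≈ -0.0069930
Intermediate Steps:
m(v, L) = 6
o(w, r) = 12*r (o(w, r) = 3*((-1 + 5)*r) = 3*(4*r) = 12*r)
V = -143 (V = 6*(12*(-2)) + 1 = 6*(-24) + 1 = -144 + 1 = -143)
1/V = 1/(-143) = -1/143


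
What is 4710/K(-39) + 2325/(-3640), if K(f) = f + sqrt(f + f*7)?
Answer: -3450735/34216 - 3140*I*sqrt(78)/611 ≈ -100.85 - 45.387*I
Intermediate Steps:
K(f) = f + 2*sqrt(2)*sqrt(f) (K(f) = f + sqrt(f + 7*f) = f + sqrt(8*f) = f + 2*sqrt(2)*sqrt(f))
4710/K(-39) + 2325/(-3640) = 4710/(-39 + 2*sqrt(2)*sqrt(-39)) + 2325/(-3640) = 4710/(-39 + 2*sqrt(2)*(I*sqrt(39))) + 2325*(-1/3640) = 4710/(-39 + 2*I*sqrt(78)) - 465/728 = -465/728 + 4710/(-39 + 2*I*sqrt(78))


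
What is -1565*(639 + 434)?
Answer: -1679245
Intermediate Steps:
-1565*(639 + 434) = -1565*1073 = -1679245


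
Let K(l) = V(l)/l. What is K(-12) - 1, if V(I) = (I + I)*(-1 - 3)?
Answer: -9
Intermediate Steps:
V(I) = -8*I (V(I) = (2*I)*(-4) = -8*I)
K(l) = -8 (K(l) = (-8*l)/l = -8)
K(-12) - 1 = -8 - 1 = -9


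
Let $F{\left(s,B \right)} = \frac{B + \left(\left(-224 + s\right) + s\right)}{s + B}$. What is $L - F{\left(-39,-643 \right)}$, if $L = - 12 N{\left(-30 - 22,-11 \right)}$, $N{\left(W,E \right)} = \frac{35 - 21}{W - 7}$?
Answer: $\frac{58821}{40238} \approx 1.4618$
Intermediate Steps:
$F{\left(s,B \right)} = \frac{-224 + B + 2 s}{B + s}$ ($F{\left(s,B \right)} = \frac{B + \left(-224 + 2 s\right)}{B + s} = \frac{-224 + B + 2 s}{B + s}$)
$N{\left(W,E \right)} = \frac{14}{-7 + W}$
$L = \frac{168}{59}$ ($L = - 12 \frac{14}{-7 - 52} = - 12 \frac{14}{-59} = - 12 \cdot 14 \left(- \frac{1}{59}\right) = \left(-12\right) \left(- \frac{14}{59}\right) = \frac{168}{59} \approx 2.8475$)
$L - F{\left(-39,-643 \right)} = \frac{168}{59} - \frac{-224 - 643 + 2 \left(-39\right)}{-643 - 39} = \frac{168}{59} - \frac{-224 - 643 - 78}{-682} = \frac{168}{59} - \left(- \frac{1}{682}\right) \left(-945\right) = \frac{168}{59} - \frac{945}{682} = \frac{58821}{40238}$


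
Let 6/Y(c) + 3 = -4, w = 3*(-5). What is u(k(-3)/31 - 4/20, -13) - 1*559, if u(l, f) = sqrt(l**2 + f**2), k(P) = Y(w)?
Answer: -559 + 13*sqrt(1177586)/1085 ≈ -546.00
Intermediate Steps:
w = -15
Y(c) = -6/7 (Y(c) = 6/(-3 - 4) = 6/(-7) = 6*(-1/7) = -6/7)
k(P) = -6/7
u(l, f) = sqrt(f**2 + l**2)
u(k(-3)/31 - 4/20, -13) - 1*559 = sqrt((-13)**2 + (-6/7/31 - 4/20)**2) - 1*559 = sqrt(169 + (-6/7*1/31 - 4*1/20)**2) - 559 = sqrt(169 + (-6/217 - 1/5)**2) - 559 = sqrt(169 + (-247/1085)**2) - 559 = sqrt(169 + 61009/1177225) - 559 = sqrt(199012034/1177225) - 559 = 13*sqrt(1177586)/1085 - 559 = -559 + 13*sqrt(1177586)/1085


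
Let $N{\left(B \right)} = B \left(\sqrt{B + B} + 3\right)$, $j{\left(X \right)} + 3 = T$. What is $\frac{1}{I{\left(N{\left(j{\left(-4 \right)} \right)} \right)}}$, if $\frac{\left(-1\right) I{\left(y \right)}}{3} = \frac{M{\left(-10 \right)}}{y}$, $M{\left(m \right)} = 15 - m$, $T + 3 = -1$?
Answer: $\frac{7}{25} + \frac{7 i \sqrt{14}}{75} \approx 0.28 + 0.34922 i$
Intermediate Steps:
$T = -4$ ($T = -3 - 1 = -4$)
$j{\left(X \right)} = -7$ ($j{\left(X \right)} = -3 - 4 = -7$)
$N{\left(B \right)} = B \left(3 + \sqrt{2} \sqrt{B}\right)$ ($N{\left(B \right)} = B \left(\sqrt{2 B} + 3\right) = B \left(\sqrt{2} \sqrt{B} + 3\right) = B \left(3 + \sqrt{2} \sqrt{B}\right)$)
$I{\left(y \right)} = - \frac{75}{y}$ ($I{\left(y \right)} = - 3 \frac{15 - -10}{y} = - 3 \frac{15 + 10}{y} = - 3 \frac{25}{y} = - \frac{75}{y}$)
$\frac{1}{I{\left(N{\left(j{\left(-4 \right)} \right)} \right)}} = \frac{1}{\left(-75\right) \frac{1}{3 \left(-7\right) + \sqrt{2} \left(-7\right)^{\frac{3}{2}}}} = \frac{1}{\left(-75\right) \frac{1}{-21 + \sqrt{2} \left(- 7 i \sqrt{7}\right)}} = \frac{1}{\left(-75\right) \frac{1}{-21 - 7 i \sqrt{14}}} = \frac{7}{25} + \frac{7 i \sqrt{14}}{75}$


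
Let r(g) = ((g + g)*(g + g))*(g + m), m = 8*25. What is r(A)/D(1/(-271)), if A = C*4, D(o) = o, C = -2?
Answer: -13320192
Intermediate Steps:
m = 200
A = -8 (A = -2*4 = -8)
r(g) = 4*g**2*(200 + g) (r(g) = ((g + g)*(g + g))*(g + 200) = ((2*g)*(2*g))*(200 + g) = (4*g**2)*(200 + g) = 4*g**2*(200 + g))
r(A)/D(1/(-271)) = (4*(-8)**2*(200 - 8))/(1/(-271)) = (4*64*192)/(-1/271) = 49152*(-271) = -13320192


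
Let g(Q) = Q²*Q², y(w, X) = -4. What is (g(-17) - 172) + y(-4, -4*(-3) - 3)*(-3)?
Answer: 83361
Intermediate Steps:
g(Q) = Q⁴
(g(-17) - 172) + y(-4, -4*(-3) - 3)*(-3) = ((-17)⁴ - 172) - 4*(-3) = (83521 - 172) + 12 = 83349 + 12 = 83361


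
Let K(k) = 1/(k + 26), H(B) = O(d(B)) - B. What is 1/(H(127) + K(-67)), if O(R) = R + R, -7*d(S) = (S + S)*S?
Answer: -287/2681612 ≈ -0.00010703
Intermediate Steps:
d(S) = -2*S**2/7 (d(S) = -(S + S)*S/7 = -2*S*S/7 = -2*S**2/7)
O(R) = 2*R
H(B) = -B - 4*B**2/7 (H(B) = 2*(-2*B**2/7) - B = -4*B**2/7 - B = -B - 4*B**2/7)
K(k) = 1/(26 + k)
1/(H(127) + K(-67)) = 1/((1/7)*127*(-7 - 4*127) + 1/(26 - 67)) = 1/((1/7)*127*(-7 - 508) + 1/(-41)) = 1/((1/7)*127*(-515) - 1/41) = 1/(-65405/7 - 1/41) = 1/(-2681612/287) = -287/2681612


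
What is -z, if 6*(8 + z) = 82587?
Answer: -27513/2 ≈ -13757.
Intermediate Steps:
z = 27513/2 (z = -8 + (⅙)*82587 = -8 + 27529/2 = 27513/2 ≈ 13757.)
-z = -1*27513/2 = -27513/2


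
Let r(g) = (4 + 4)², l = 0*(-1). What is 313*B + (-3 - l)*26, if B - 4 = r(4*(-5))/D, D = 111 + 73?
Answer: 29506/23 ≈ 1282.9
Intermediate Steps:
l = 0
r(g) = 64 (r(g) = 8² = 64)
D = 184
B = 100/23 (B = 4 + 64/184 = 4 + 64*(1/184) = 4 + 8/23 = 100/23 ≈ 4.3478)
313*B + (-3 - l)*26 = 313*(100/23) + (-3 - 1*0)*26 = 31300/23 + (-3 + 0)*26 = 31300/23 - 3*26 = 31300/23 - 78 = 29506/23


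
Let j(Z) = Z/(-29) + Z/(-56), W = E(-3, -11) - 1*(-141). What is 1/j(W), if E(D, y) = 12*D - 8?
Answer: -1624/8245 ≈ -0.19697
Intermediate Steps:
E(D, y) = -8 + 12*D
W = 97 (W = (-8 + 12*(-3)) - 1*(-141) = (-8 - 36) + 141 = -44 + 141 = 97)
j(Z) = -85*Z/1624 (j(Z) = Z*(-1/29) + Z*(-1/56) = -Z/29 - Z/56 = -85*Z/1624)
1/j(W) = 1/(-85/1624*97) = 1/(-8245/1624) = -1624/8245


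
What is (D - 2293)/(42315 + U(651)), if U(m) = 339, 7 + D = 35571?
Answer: 33271/42654 ≈ 0.78002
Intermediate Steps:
D = 35564 (D = -7 + 35571 = 35564)
(D - 2293)/(42315 + U(651)) = (35564 - 2293)/(42315 + 339) = 33271/42654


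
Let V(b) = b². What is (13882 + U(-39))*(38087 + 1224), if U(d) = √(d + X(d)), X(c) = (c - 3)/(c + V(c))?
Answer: 545715302 + 4138*I*√595270/13 ≈ 5.4572e+8 + 2.4559e+5*I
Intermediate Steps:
X(c) = (-3 + c)/(c + c²) (X(c) = (c - 3)/(c + c²) = (-3 + c)/(c + c²))
U(d) = √(d + (-3 + d)/(d*(1 + d)))
(13882 + U(-39))*(38087 + 1224) = (13882 + √((-3 - 39 + (-39)²*(1 - 39))/((-39)*(1 - 39))))*(38087 + 1224) = (13882 + √(-1/39*(-3 - 39 + 1521*(-38))/(-38)))*39311 = (13882 + √(-1/39*(-1/38)*(-3 - 39 - 57798)))*39311 = (13882 + √(-1/39*(-1/38)*(-57840)))*39311 = (13882 + √(-9640/247))*39311 = (13882 + 2*I*√595270/247)*39311 = 545715302 + 4138*I*√595270/13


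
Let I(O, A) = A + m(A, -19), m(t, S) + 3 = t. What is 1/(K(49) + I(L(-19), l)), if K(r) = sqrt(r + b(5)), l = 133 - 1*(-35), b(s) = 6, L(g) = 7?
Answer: 333/110834 - sqrt(55)/110834 ≈ 0.0029376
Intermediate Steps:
m(t, S) = -3 + t
l = 168 (l = 133 + 35 = 168)
I(O, A) = -3 + 2*A (I(O, A) = A + (-3 + A) = -3 + 2*A)
K(r) = sqrt(6 + r) (K(r) = sqrt(r + 6) = sqrt(6 + r))
1/(K(49) + I(L(-19), l)) = 1/(sqrt(6 + 49) + (-3 + 2*168)) = 1/(sqrt(55) + (-3 + 336)) = 1/(sqrt(55) + 333) = 1/(333 + sqrt(55))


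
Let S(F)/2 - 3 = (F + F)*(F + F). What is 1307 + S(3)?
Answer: 1385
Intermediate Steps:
S(F) = 6 + 8*F² (S(F) = 6 + 2*((F + F)*(F + F)) = 6 + 2*((2*F)*(2*F)) = 6 + 2*(4*F²) = 6 + 8*F²)
1307 + S(3) = 1307 + (6 + 8*3²) = 1307 + (6 + 8*9) = 1307 + (6 + 72) = 1307 + 78 = 1385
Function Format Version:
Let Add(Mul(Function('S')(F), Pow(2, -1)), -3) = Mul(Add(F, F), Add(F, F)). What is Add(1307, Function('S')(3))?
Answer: 1385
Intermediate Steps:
Function('S')(F) = Add(6, Mul(8, Pow(F, 2))) (Function('S')(F) = Add(6, Mul(2, Mul(Add(F, F), Add(F, F)))) = Add(6, Mul(2, Mul(Mul(2, F), Mul(2, F)))) = Add(6, Mul(2, Mul(4, Pow(F, 2)))) = Add(6, Mul(8, Pow(F, 2))))
Add(1307, Function('S')(3)) = Add(1307, Add(6, Mul(8, Pow(3, 2)))) = Add(1307, Add(6, Mul(8, 9))) = Add(1307, Add(6, 72)) = Add(1307, 78) = 1385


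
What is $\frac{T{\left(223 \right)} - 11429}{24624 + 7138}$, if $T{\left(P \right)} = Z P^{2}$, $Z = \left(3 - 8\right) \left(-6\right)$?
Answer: $\frac{1480441}{31762} \approx 46.61$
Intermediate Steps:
$Z = 30$ ($Z = \left(3 - 8\right) \left(-6\right) = \left(-5\right) \left(-6\right) = 30$)
$T{\left(P \right)} = 30 P^{2}$
$\frac{T{\left(223 \right)} - 11429}{24624 + 7138} = \frac{30 \cdot 223^{2} - 11429}{24624 + 7138} = \frac{30 \cdot 49729 - 11429}{31762} = \left(1491870 - 11429\right) \frac{1}{31762} = 1480441 \cdot \frac{1}{31762} = \frac{1480441}{31762}$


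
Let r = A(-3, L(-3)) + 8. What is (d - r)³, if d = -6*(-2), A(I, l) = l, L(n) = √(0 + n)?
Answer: (4 - I*√3)³ ≈ 28.0 - 77.942*I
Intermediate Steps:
L(n) = √n
d = 12
r = 8 + I*√3 (r = √(-3) + 8 = I*√3 + 8 = 8 + I*√3 ≈ 8.0 + 1.732*I)
(d - r)³ = (12 - (8 + I*√3))³ = (12 + (-8 - I*√3))³ = (4 - I*√3)³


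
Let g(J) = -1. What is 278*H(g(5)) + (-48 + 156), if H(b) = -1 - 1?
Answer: -448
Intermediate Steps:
H(b) = -2
278*H(g(5)) + (-48 + 156) = 278*(-2) + (-48 + 156) = -556 + 108 = -448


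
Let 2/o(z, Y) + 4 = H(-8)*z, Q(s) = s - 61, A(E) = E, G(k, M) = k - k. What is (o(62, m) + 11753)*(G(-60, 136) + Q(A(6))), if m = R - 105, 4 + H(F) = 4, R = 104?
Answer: -1292775/2 ≈ -6.4639e+5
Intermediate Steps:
G(k, M) = 0
H(F) = 0 (H(F) = -4 + 4 = 0)
m = -1 (m = 104 - 105 = -1)
Q(s) = -61 + s
o(z, Y) = -½ (o(z, Y) = 2/(-4 + 0*z) = 2/(-4 + 0) = 2/(-4) = 2*(-¼) = -½)
(o(62, m) + 11753)*(G(-60, 136) + Q(A(6))) = (-½ + 11753)*(0 + (-61 + 6)) = 23505*(0 - 55)/2 = (23505/2)*(-55) = -1292775/2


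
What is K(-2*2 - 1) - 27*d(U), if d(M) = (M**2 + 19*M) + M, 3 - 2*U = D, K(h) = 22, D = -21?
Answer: -10346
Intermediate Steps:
U = 12 (U = 3/2 - 1/2*(-21) = 3/2 + 21/2 = 12)
d(M) = M**2 + 20*M
K(-2*2 - 1) - 27*d(U) = 22 - 324*(20 + 12) = 22 - 324*32 = 22 - 27*384 = 22 - 10368 = -10346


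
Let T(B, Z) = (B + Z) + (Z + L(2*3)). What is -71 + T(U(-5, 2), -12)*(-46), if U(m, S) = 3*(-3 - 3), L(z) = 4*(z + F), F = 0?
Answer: 757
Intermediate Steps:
L(z) = 4*z (L(z) = 4*(z + 0) = 4*z)
U(m, S) = -18 (U(m, S) = 3*(-6) = -18)
T(B, Z) = 24 + B + 2*Z (T(B, Z) = (B + Z) + (Z + 4*(2*3)) = (B + Z) + (Z + 4*6) = (B + Z) + (Z + 24) = (B + Z) + (24 + Z) = 24 + B + 2*Z)
-71 + T(U(-5, 2), -12)*(-46) = -71 + (24 - 18 + 2*(-12))*(-46) = -71 + (24 - 18 - 24)*(-46) = -71 - 18*(-46) = -71 + 828 = 757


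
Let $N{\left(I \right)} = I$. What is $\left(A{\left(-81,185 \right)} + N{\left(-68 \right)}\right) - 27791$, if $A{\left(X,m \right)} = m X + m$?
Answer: $-42659$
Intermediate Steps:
$A{\left(X,m \right)} = m + X m$ ($A{\left(X,m \right)} = X m + m = m + X m$)
$\left(A{\left(-81,185 \right)} + N{\left(-68 \right)}\right) - 27791 = \left(185 \left(1 - 81\right) - 68\right) - 27791 = \left(185 \left(-80\right) - 68\right) - 27791 = \left(-14800 - 68\right) - 27791 = -14868 - 27791 = -42659$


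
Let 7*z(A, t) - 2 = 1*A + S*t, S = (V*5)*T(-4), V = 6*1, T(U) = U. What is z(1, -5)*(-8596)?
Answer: -740484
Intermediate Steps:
V = 6
S = -120 (S = (6*5)*(-4) = 30*(-4) = -120)
z(A, t) = 2/7 - 120*t/7 + A/7 (z(A, t) = 2/7 + (1*A - 120*t)/7 = 2/7 + (A - 120*t)/7 = 2/7 + (-120*t/7 + A/7) = 2/7 - 120*t/7 + A/7)
z(1, -5)*(-8596) = (2/7 - 120/7*(-5) + (1/7)*1)*(-8596) = (2/7 + 600/7 + 1/7)*(-8596) = (603/7)*(-8596) = -740484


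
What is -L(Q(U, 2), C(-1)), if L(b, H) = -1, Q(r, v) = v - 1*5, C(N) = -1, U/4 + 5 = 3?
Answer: 1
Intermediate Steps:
U = -8 (U = -20 + 4*3 = -20 + 12 = -8)
Q(r, v) = -5 + v (Q(r, v) = v - 5 = -5 + v)
-L(Q(U, 2), C(-1)) = -1*(-1) = 1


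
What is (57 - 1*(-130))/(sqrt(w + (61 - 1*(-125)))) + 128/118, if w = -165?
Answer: 64/59 + 187*sqrt(21)/21 ≈ 41.891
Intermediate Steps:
(57 - 1*(-130))/(sqrt(w + (61 - 1*(-125)))) + 128/118 = (57 - 1*(-130))/(sqrt(-165 + (61 - 1*(-125)))) + 128/118 = (57 + 130)/(sqrt(-165 + (61 + 125))) + 128*(1/118) = 187/(sqrt(-165 + 186)) + 64/59 = 187/(sqrt(21)) + 64/59 = 187*(sqrt(21)/21) + 64/59 = 187*sqrt(21)/21 + 64/59 = 64/59 + 187*sqrt(21)/21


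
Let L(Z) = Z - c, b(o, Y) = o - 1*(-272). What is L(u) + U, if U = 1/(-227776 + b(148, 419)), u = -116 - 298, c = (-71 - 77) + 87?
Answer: -80256669/227356 ≈ -353.00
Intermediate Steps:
c = -61 (c = -148 + 87 = -61)
b(o, Y) = 272 + o (b(o, Y) = o + 272 = 272 + o)
u = -414
L(Z) = 61 + Z (L(Z) = Z - 1*(-61) = Z + 61 = 61 + Z)
U = -1/227356 (U = 1/(-227776 + (272 + 148)) = 1/(-227776 + 420) = 1/(-227356) = -1/227356 ≈ -4.3984e-6)
L(u) + U = (61 - 414) - 1/227356 = -353 - 1/227356 = -80256669/227356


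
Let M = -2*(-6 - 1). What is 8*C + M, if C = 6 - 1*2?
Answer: 46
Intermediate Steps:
C = 4 (C = 6 - 2 = 4)
M = 14 (M = -2*(-7) = 14)
8*C + M = 8*4 + 14 = 32 + 14 = 46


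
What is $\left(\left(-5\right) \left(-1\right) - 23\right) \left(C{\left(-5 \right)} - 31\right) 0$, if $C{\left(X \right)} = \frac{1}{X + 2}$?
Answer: $0$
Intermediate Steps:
$C{\left(X \right)} = \frac{1}{2 + X}$
$\left(\left(-5\right) \left(-1\right) - 23\right) \left(C{\left(-5 \right)} - 31\right) 0 = \left(\left(-5\right) \left(-1\right) - 23\right) \left(\frac{1}{2 - 5} - 31\right) 0 = \left(5 - 23\right) \left(\frac{1}{-3} - 31\right) 0 = - 18 \left(- \frac{1}{3} - 31\right) 0 = \left(-18\right) \left(- \frac{94}{3}\right) 0 = 564 \cdot 0 = 0$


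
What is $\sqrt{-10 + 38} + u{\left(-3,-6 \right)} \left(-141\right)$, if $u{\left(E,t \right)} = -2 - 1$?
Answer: $423 + 2 \sqrt{7} \approx 428.29$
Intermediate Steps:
$u{\left(E,t \right)} = -3$
$\sqrt{-10 + 38} + u{\left(-3,-6 \right)} \left(-141\right) = \sqrt{-10 + 38} - -423 = \sqrt{28} + 423 = 2 \sqrt{7} + 423 = 423 + 2 \sqrt{7}$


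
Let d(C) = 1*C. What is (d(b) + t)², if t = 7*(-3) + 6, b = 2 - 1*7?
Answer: 400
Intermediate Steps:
b = -5 (b = 2 - 7 = -5)
d(C) = C
t = -15 (t = -21 + 6 = -15)
(d(b) + t)² = (-5 - 15)² = (-20)² = 400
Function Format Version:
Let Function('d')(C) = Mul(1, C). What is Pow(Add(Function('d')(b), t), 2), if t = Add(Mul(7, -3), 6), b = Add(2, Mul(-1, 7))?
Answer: 400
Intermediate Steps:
b = -5 (b = Add(2, -7) = -5)
Function('d')(C) = C
t = -15 (t = Add(-21, 6) = -15)
Pow(Add(Function('d')(b), t), 2) = Pow(Add(-5, -15), 2) = Pow(-20, 2) = 400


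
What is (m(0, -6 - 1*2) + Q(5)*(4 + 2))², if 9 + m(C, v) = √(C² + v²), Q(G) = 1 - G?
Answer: 625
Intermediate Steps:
m(C, v) = -9 + √(C² + v²)
(m(0, -6 - 1*2) + Q(5)*(4 + 2))² = ((-9 + √(0² + (-6 - 1*2)²)) + (1 - 1*5)*(4 + 2))² = ((-9 + √(0 + (-6 - 2)²)) + (1 - 5)*6)² = ((-9 + √(0 + (-8)²)) - 4*6)² = ((-9 + √(0 + 64)) - 24)² = ((-9 + √64) - 24)² = ((-9 + 8) - 24)² = (-1 - 24)² = (-25)² = 625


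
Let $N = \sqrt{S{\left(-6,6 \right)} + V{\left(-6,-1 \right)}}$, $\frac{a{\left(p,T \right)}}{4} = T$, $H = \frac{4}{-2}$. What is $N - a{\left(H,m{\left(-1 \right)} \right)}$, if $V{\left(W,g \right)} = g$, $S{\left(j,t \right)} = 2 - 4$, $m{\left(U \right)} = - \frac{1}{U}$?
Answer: $-4 + i \sqrt{3} \approx -4.0 + 1.732 i$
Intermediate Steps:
$H = -2$ ($H = 4 \left(- \frac{1}{2}\right) = -2$)
$S{\left(j,t \right)} = -2$ ($S{\left(j,t \right)} = 2 - 4 = -2$)
$a{\left(p,T \right)} = 4 T$
$N = i \sqrt{3}$ ($N = \sqrt{-2 - 1} = \sqrt{-3} = i \sqrt{3} \approx 1.732 i$)
$N - a{\left(H,m{\left(-1 \right)} \right)} = i \sqrt{3} - 4 \left(- \frac{1}{-1}\right) = i \sqrt{3} - 4 \left(\left(-1\right) \left(-1\right)\right) = i \sqrt{3} - 4 \cdot 1 = i \sqrt{3} - 4 = -4 + i \sqrt{3}$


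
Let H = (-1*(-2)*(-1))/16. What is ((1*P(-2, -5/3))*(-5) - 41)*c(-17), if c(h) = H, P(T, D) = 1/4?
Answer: 169/32 ≈ 5.2813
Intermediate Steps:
P(T, D) = ¼
H = -⅛ (H = (2*(-1))*(1/16) = -2*1/16 = -⅛ ≈ -0.12500)
c(h) = -⅛
((1*P(-2, -5/3))*(-5) - 41)*c(-17) = ((1*(¼))*(-5) - 41)*(-⅛) = ((¼)*(-5) - 41)*(-⅛) = (-5/4 - 41)*(-⅛) = -169/4*(-⅛) = 169/32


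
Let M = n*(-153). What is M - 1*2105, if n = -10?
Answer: -575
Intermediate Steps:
M = 1530 (M = -10*(-153) = 1530)
M - 1*2105 = 1530 - 1*2105 = 1530 - 2105 = -575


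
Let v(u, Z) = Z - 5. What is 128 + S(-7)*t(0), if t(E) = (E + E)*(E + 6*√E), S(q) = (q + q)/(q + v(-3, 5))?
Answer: 128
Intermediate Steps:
v(u, Z) = -5 + Z
S(q) = 2 (S(q) = (q + q)/(q + (-5 + 5)) = (2*q)/(q + 0) = (2*q)/q = 2)
t(E) = 2*E*(E + 6*√E) (t(E) = (2*E)*(E + 6*√E) = 2*E*(E + 6*√E))
128 + S(-7)*t(0) = 128 + 2*(2*0² + 12*0^(3/2)) = 128 + 2*(2*0 + 12*0) = 128 + 2*(0 + 0) = 128 + 2*0 = 128 + 0 = 128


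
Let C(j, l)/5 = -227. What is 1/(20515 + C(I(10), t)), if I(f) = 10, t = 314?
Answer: 1/19380 ≈ 5.1600e-5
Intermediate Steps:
C(j, l) = -1135 (C(j, l) = 5*(-227) = -1135)
1/(20515 + C(I(10), t)) = 1/(20515 - 1135) = 1/19380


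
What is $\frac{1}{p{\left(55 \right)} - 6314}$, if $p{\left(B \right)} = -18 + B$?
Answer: $- \frac{1}{6277} \approx -0.00015931$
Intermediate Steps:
$\frac{1}{p{\left(55 \right)} - 6314} = \frac{1}{\left(-18 + 55\right) - 6314} = \frac{1}{37 - 6314} = \frac{1}{-6277} = - \frac{1}{6277}$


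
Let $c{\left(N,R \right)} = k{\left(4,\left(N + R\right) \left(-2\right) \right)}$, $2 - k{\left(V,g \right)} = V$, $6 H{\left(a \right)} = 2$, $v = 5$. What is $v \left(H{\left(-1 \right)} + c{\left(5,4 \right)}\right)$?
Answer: $- \frac{25}{3} \approx -8.3333$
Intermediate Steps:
$H{\left(a \right)} = \frac{1}{3}$ ($H{\left(a \right)} = \frac{1}{6} \cdot 2 = \frac{1}{3}$)
$k{\left(V,g \right)} = 2 - V$
$c{\left(N,R \right)} = -2$ ($c{\left(N,R \right)} = 2 - 4 = -2$)
$v \left(H{\left(-1 \right)} + c{\left(5,4 \right)}\right) = 5 \left(\frac{1}{3} - 2\right) = 5 \left(- \frac{5}{3}\right) = - \frac{25}{3}$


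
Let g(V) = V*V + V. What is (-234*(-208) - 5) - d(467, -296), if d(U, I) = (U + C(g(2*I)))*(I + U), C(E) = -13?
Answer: -28967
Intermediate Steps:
g(V) = V + V**2 (g(V) = V**2 + V = V + V**2)
d(U, I) = (-13 + U)*(I + U) (d(U, I) = (U - 13)*(I + U) = (-13 + U)*(I + U))
(-234*(-208) - 5) - d(467, -296) = (-234*(-208) - 5) - (467**2 - 13*(-296) - 13*467 - 296*467) = (48672 - 5) - (218089 + 3848 - 6071 - 138232) = 48667 - 1*77634 = 48667 - 77634 = -28967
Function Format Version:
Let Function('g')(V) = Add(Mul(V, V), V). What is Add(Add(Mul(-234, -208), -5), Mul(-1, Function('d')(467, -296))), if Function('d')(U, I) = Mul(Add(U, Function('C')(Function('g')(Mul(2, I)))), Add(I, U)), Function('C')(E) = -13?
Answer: -28967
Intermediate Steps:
Function('g')(V) = Add(V, Pow(V, 2)) (Function('g')(V) = Add(Pow(V, 2), V) = Add(V, Pow(V, 2)))
Function('d')(U, I) = Mul(Add(-13, U), Add(I, U)) (Function('d')(U, I) = Mul(Add(U, -13), Add(I, U)) = Mul(Add(-13, U), Add(I, U)))
Add(Add(Mul(-234, -208), -5), Mul(-1, Function('d')(467, -296))) = Add(Add(Mul(-234, -208), -5), Mul(-1, Add(Pow(467, 2), Mul(-13, -296), Mul(-13, 467), Mul(-296, 467)))) = Add(Add(48672, -5), Mul(-1, Add(218089, 3848, -6071, -138232))) = Add(48667, Mul(-1, 77634)) = Add(48667, -77634) = -28967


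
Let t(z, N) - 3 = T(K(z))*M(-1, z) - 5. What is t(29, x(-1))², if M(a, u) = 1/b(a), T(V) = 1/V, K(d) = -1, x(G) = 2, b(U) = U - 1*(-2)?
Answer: 9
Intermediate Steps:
b(U) = 2 + U (b(U) = U + 2 = 2 + U)
T(V) = 1/V
M(a, u) = 1/(2 + a)
t(z, N) = -3 (t(z, N) = 3 + (1/((-1)*(2 - 1)) - 5) = 3 + (-1/1 - 5) = 3 + (-1*1 - 5) = 3 + (-1 - 5) = 3 - 6 = -3)
t(29, x(-1))² = (-3)² = 9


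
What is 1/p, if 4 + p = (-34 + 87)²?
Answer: 1/2805 ≈ 0.00035651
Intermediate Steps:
p = 2805 (p = -4 + (-34 + 87)² = -4 + 53² = -4 + 2809 = 2805)
1/p = 1/2805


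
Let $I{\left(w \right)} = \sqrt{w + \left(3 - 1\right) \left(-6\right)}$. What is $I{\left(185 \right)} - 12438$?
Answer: $-12438 + \sqrt{173} \approx -12425.0$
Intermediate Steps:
$I{\left(w \right)} = \sqrt{-12 + w}$ ($I{\left(w \right)} = \sqrt{w + 2 \left(-6\right)} = \sqrt{w - 12} = \sqrt{-12 + w}$)
$I{\left(185 \right)} - 12438 = \sqrt{-12 + 185} - 12438 = \sqrt{173} - 12438 = -12438 + \sqrt{173}$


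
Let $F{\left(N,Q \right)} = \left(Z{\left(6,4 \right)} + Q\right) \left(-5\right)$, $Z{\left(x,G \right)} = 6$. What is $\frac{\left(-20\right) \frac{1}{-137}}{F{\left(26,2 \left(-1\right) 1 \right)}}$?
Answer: $- \frac{1}{137} \approx -0.0072993$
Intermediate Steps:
$F{\left(N,Q \right)} = -30 - 5 Q$ ($F{\left(N,Q \right)} = \left(6 + Q\right) \left(-5\right) = -30 - 5 Q$)
$\frac{\left(-20\right) \frac{1}{-137}}{F{\left(26,2 \left(-1\right) 1 \right)}} = \frac{\left(-20\right) \frac{1}{-137}}{-30 - 5 \cdot 2 \left(-1\right) 1} = \frac{\left(-20\right) \left(- \frac{1}{137}\right)}{-30 - 5 \left(\left(-2\right) 1\right)} = \frac{20}{137 \left(-30 - -10\right)} = \frac{20}{137 \left(-30 + 10\right)} = \frac{20}{137 \left(-20\right)} = \frac{20}{137} \left(- \frac{1}{20}\right) = - \frac{1}{137}$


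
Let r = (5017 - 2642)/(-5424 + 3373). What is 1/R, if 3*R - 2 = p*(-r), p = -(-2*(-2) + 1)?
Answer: -2051/2591 ≈ -0.79159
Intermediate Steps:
r = -2375/2051 (r = 2375/(-2051) = 2375*(-1/2051) = -2375/2051 ≈ -1.1580)
p = -5 (p = -(4 + 1) = -1*5 = -5)
R = -2591/2051 (R = ⅔ + (-(-5)*(-2375)/2051)/3 = ⅔ + (-5*2375/2051)/3 = ⅔ + (⅓)*(-11875/2051) = ⅔ - 11875/6153 = -2591/2051 ≈ -1.2633)
1/R = 1/(-2591/2051) = -2051/2591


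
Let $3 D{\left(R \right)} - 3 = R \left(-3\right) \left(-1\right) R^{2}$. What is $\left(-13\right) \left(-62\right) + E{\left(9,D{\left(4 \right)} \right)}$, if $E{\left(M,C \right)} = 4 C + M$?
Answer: $1075$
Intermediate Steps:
$D{\left(R \right)} = 1 + R^{3}$ ($D{\left(R \right)} = 1 + \frac{R \left(-3\right) \left(-1\right) R^{2}}{3} = 1 + \frac{- 3 R \left(-1\right) R^{2}}{3} = 1 + \frac{3 R R^{2}}{3} = 1 + \frac{3 R^{3}}{3} = 1 + R^{3}$)
$E{\left(M,C \right)} = M + 4 C$
$\left(-13\right) \left(-62\right) + E{\left(9,D{\left(4 \right)} \right)} = \left(-13\right) \left(-62\right) + \left(9 + 4 \left(1 + 4^{3}\right)\right) = 806 + \left(9 + 4 \left(1 + 64\right)\right) = 806 + \left(9 + 4 \cdot 65\right) = 806 + \left(9 + 260\right) = 806 + 269 = 1075$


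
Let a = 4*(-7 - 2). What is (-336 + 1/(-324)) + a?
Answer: -120529/324 ≈ -372.00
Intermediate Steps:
a = -36 (a = 4*(-9) = -36)
(-336 + 1/(-324)) + a = (-336 + 1/(-324)) - 36 = (-336 - 1/324) - 36 = -108865/324 - 36 = -120529/324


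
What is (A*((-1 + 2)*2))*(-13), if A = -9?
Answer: 234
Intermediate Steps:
(A*((-1 + 2)*2))*(-13) = -9*(-1 + 2)*2*(-13) = -9*2*(-13) = -18*(-13) = 234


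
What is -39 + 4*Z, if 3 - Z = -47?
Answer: 161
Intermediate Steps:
Z = 50 (Z = 3 - 1*(-47) = 3 + 47 = 50)
-39 + 4*Z = -39 + 4*50 = -39 + 200 = 161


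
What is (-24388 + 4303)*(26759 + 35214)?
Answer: -1244727705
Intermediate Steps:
(-24388 + 4303)*(26759 + 35214) = -20085*61973 = -1244727705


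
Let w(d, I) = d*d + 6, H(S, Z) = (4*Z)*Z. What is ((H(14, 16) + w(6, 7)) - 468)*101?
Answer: 60398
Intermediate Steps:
H(S, Z) = 4*Z²
w(d, I) = 6 + d² (w(d, I) = d² + 6 = 6 + d²)
((H(14, 16) + w(6, 7)) - 468)*101 = ((4*16² + (6 + 6²)) - 468)*101 = ((4*256 + (6 + 36)) - 468)*101 = ((1024 + 42) - 468)*101 = (1066 - 468)*101 = 598*101 = 60398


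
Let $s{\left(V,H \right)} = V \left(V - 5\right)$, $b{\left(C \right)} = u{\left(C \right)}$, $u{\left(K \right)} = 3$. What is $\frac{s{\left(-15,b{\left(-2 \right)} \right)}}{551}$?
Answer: $\frac{300}{551} \approx 0.54446$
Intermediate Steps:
$b{\left(C \right)} = 3$
$s{\left(V,H \right)} = V \left(-5 + V\right)$
$\frac{s{\left(-15,b{\left(-2 \right)} \right)}}{551} = \frac{\left(-15\right) \left(-5 - 15\right)}{551} = \left(-15\right) \left(-20\right) \frac{1}{551} = 300 \cdot \frac{1}{551} = \frac{300}{551}$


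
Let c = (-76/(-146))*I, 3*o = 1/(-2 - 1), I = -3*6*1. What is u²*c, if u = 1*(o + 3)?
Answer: -51376/657 ≈ -78.198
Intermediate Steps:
I = -18 (I = -18*1 = -18)
o = -⅑ (o = 1/(3*(-2 - 1)) = (⅓)/(-3) = (⅓)*(-⅓) = -⅑ ≈ -0.11111)
u = 26/9 (u = 1*(-⅑ + 3) = 1*(26/9) = 26/9 ≈ 2.8889)
c = -684/73 (c = -76/(-146)*(-18) = -76*(-1/146)*(-18) = (38/73)*(-18) = -684/73 ≈ -9.3699)
u²*c = (26/9)²*(-684/73) = (676/81)*(-684/73) = -51376/657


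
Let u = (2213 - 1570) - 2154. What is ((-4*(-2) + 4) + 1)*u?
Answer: -19643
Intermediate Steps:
u = -1511 (u = 643 - 2154 = -1511)
((-4*(-2) + 4) + 1)*u = ((-4*(-2) + 4) + 1)*(-1511) = ((8 + 4) + 1)*(-1511) = (12 + 1)*(-1511) = 13*(-1511) = -19643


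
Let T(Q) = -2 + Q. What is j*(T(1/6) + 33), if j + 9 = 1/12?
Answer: -20009/72 ≈ -277.90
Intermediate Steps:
j = -107/12 (j = -9 + 1/12 = -107/12 ≈ -8.9167)
j*(T(1/6) + 33) = -107*((-2 + 1/6) + 33)/12 = -107*((-2 + ⅙) + 33)/12 = -107*(-11/6 + 33)/12 = -107/12*187/6 = -20009/72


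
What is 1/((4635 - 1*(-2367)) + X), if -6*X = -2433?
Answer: 2/14815 ≈ 0.00013500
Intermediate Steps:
X = 811/2 (X = -⅙*(-2433) = 811/2 ≈ 405.50)
1/((4635 - 1*(-2367)) + X) = 1/((4635 - 1*(-2367)) + 811/2) = 1/((4635 + 2367) + 811/2) = 1/(7002 + 811/2) = 1/(14815/2) = 2/14815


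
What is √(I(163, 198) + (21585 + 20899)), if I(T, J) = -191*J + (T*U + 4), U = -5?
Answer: √3855 ≈ 62.089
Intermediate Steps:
I(T, J) = 4 - 191*J - 5*T (I(T, J) = -191*J + (T*(-5) + 4) = -191*J + (-5*T + 4) = -191*J + (4 - 5*T) = 4 - 191*J - 5*T)
√(I(163, 198) + (21585 + 20899)) = √((4 - 191*198 - 5*163) + (21585 + 20899)) = √((4 - 37818 - 815) + 42484) = √(-38629 + 42484) = √3855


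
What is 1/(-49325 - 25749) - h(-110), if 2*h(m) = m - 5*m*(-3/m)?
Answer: 1783007/37537 ≈ 47.500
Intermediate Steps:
h(m) = 15/2 + m/2 (h(m) = (m - 5*m*(-3/m))/2 = (m - 1*(-15))/2 = (m + 15)/2 = (15 + m)/2 = 15/2 + m/2)
1/(-49325 - 25749) - h(-110) = 1/(-49325 - 25749) - (15/2 + (1/2)*(-110)) = 1/(-75074) - (15/2 - 55) = -1/75074 - 1*(-95/2) = -1/75074 + 95/2 = 1783007/37537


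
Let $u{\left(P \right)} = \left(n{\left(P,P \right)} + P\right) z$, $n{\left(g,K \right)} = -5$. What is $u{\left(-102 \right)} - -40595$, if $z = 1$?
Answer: $40488$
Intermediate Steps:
$u{\left(P \right)} = -5 + P$ ($u{\left(P \right)} = \left(-5 + P\right) 1 = -5 + P$)
$u{\left(-102 \right)} - -40595 = \left(-5 - 102\right) - -40595 = -107 + 40595 = 40488$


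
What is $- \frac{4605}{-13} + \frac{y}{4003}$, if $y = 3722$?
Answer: $\frac{18482201}{52039} \approx 355.16$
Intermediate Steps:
$- \frac{4605}{-13} + \frac{y}{4003} = - \frac{4605}{-13} + \frac{3722}{4003} = \left(-4605\right) \left(- \frac{1}{13}\right) + 3722 \cdot \frac{1}{4003} = \frac{4605}{13} + \frac{3722}{4003} = \frac{18482201}{52039}$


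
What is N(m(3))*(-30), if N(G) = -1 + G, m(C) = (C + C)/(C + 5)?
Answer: 15/2 ≈ 7.5000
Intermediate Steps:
m(C) = 2*C/(5 + C) (m(C) = (2*C)/(5 + C) = 2*C/(5 + C))
N(m(3))*(-30) = (-1 + 2*3/(5 + 3))*(-30) = (-1 + 2*3/8)*(-30) = (-1 + 2*3*(⅛))*(-30) = (-1 + ¾)*(-30) = -¼*(-30) = 15/2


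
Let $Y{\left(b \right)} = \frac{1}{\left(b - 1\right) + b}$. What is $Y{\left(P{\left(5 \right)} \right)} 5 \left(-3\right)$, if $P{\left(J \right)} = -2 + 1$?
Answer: $5$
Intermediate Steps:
$P{\left(J \right)} = -1$
$Y{\left(b \right)} = \frac{1}{-1 + 2 b}$ ($Y{\left(b \right)} = \frac{1}{\left(-1 + b\right) + b} = \frac{1}{-1 + 2 b}$)
$Y{\left(P{\left(5 \right)} \right)} 5 \left(-3\right) = \frac{5 \left(-3\right)}{-1 + 2 \left(-1\right)} = \frac{1}{-1 - 2} \left(-15\right) = \frac{1}{-3} \left(-15\right) = \left(- \frac{1}{3}\right) \left(-15\right) = 5$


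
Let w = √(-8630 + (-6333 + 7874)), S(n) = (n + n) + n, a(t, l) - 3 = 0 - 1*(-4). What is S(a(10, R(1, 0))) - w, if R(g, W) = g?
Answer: 21 - I*√7089 ≈ 21.0 - 84.196*I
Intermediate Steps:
a(t, l) = 7 (a(t, l) = 3 + (0 - 1*(-4)) = 3 + (0 + 4) = 3 + 4 = 7)
S(n) = 3*n (S(n) = 2*n + n = 3*n)
w = I*√7089 (w = √(-8630 + 1541) = √(-7089) = I*√7089 ≈ 84.196*I)
S(a(10, R(1, 0))) - w = 3*7 - I*√7089 = 21 - I*√7089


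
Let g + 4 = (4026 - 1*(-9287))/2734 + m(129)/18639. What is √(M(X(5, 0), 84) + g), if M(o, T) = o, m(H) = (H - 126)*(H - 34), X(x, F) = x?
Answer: √4703463564702/894018 ≈ 2.4258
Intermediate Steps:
m(H) = (-126 + H)*(-34 + H)
g = 790949/894018 (g = -4 + ((4026 - 1*(-9287))/2734 + (4284 + 129² - 160*129)/18639) = -4 + ((4026 + 9287)*(1/2734) + (4284 + 16641 - 20640)*(1/18639)) = -4 + (13313*(1/2734) + 285*(1/18639)) = -4 + (13313/2734 + 5/327) = -4 + 4367021/894018 = 790949/894018 ≈ 0.88471)
√(M(X(5, 0), 84) + g) = √(5 + 790949/894018) = √(5261039/894018) = √4703463564702/894018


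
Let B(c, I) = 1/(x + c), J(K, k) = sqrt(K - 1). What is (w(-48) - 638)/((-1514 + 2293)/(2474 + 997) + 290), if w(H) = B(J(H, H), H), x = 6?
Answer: -188211504/85626365 - 24297*I/85626365 ≈ -2.1981 - 0.00028376*I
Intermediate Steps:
J(K, k) = sqrt(-1 + K)
B(c, I) = 1/(6 + c)
w(H) = 1/(6 + sqrt(-1 + H))
(w(-48) - 638)/((-1514 + 2293)/(2474 + 997) + 290) = (1/(6 + sqrt(-1 - 48)) - 638)/((-1514 + 2293)/(2474 + 997) + 290) = (1/(6 + sqrt(-49)) - 638)/(779/3471 + 290) = (1/(6 + 7*I) - 638)/(779*(1/3471) + 290) = ((6 - 7*I)/85 - 638)/(779/3471 + 290) = (-638 + (6 - 7*I)/85)/(1007369/3471) = (-638 + (6 - 7*I)/85)*(3471/1007369) = -201318/91579 + 3471*(6 - 7*I)/85626365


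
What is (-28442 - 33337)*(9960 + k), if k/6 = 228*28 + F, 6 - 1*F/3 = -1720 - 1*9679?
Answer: -15664312566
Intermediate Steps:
F = 34215 (F = 18 - 3*(-1720 - 1*9679) = 18 - 3*(-1720 - 9679) = 18 - 3*(-11399) = 18 + 34197 = 34215)
k = 243594 (k = 6*(228*28 + 34215) = 6*(6384 + 34215) = 6*40599 = 243594)
(-28442 - 33337)*(9960 + k) = (-28442 - 33337)*(9960 + 243594) = -61779*253554 = -15664312566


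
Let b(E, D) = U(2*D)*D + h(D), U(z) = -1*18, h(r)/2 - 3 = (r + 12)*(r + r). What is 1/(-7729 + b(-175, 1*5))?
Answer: -1/7473 ≈ -0.00013381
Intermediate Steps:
h(r) = 6 + 4*r*(12 + r) (h(r) = 6 + 2*((r + 12)*(r + r)) = 6 + 2*((12 + r)*(2*r)) = 6 + 2*(2*r*(12 + r)) = 6 + 4*r*(12 + r))
U(z) = -18
b(E, D) = 6 + 4*D**2 + 30*D (b(E, D) = -18*D + (6 + 4*D**2 + 48*D) = 6 + 4*D**2 + 30*D)
1/(-7729 + b(-175, 1*5)) = 1/(-7729 + (6 + 4*(1*5)**2 + 30*(1*5))) = 1/(-7729 + (6 + 4*5**2 + 30*5)) = 1/(-7729 + (6 + 4*25 + 150)) = 1/(-7729 + (6 + 100 + 150)) = 1/(-7729 + 256) = 1/(-7473) = -1/7473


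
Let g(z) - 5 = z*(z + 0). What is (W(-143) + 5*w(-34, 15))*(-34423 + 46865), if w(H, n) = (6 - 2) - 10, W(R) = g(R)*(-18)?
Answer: -4581169284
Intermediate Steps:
g(z) = 5 + z**2 (g(z) = 5 + z*(z + 0) = 5 + z*z = 5 + z**2)
W(R) = -90 - 18*R**2 (W(R) = (5 + R**2)*(-18) = -90 - 18*R**2)
w(H, n) = -6 (w(H, n) = 4 - 10 = -6)
(W(-143) + 5*w(-34, 15))*(-34423 + 46865) = ((-90 - 18*(-143)**2) + 5*(-6))*(-34423 + 46865) = ((-90 - 18*20449) - 30)*12442 = ((-90 - 368082) - 30)*12442 = (-368172 - 30)*12442 = -368202*12442 = -4581169284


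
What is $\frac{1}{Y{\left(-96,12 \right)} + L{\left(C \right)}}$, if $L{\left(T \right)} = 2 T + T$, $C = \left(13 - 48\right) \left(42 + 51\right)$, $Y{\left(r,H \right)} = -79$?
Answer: $- \frac{1}{9844} \approx -0.00010158$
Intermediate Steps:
$C = -3255$ ($C = \left(-35\right) 93 = -3255$)
$L{\left(T \right)} = 3 T$
$\frac{1}{Y{\left(-96,12 \right)} + L{\left(C \right)}} = \frac{1}{-79 + 3 \left(-3255\right)} = \frac{1}{-79 - 9765} = \frac{1}{-9844} = - \frac{1}{9844}$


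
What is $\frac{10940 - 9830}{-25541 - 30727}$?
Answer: $- \frac{185}{9378} \approx -0.019727$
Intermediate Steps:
$\frac{10940 - 9830}{-25541 - 30727} = \frac{1110}{-56268} = 1110 \left(- \frac{1}{56268}\right) = - \frac{185}{9378}$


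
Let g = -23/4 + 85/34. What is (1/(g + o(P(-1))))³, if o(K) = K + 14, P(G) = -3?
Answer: 64/29791 ≈ 0.0021483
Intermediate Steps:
o(K) = 14 + K
g = -13/4 (g = -23*¼ + 85*(1/34) = -23/4 + 5/2 = -13/4 ≈ -3.2500)
(1/(g + o(P(-1))))³ = (1/(-13/4 + (14 - 3)))³ = (1/(-13/4 + 11))³ = (1/(31/4))³ = (4/31)³ = 64/29791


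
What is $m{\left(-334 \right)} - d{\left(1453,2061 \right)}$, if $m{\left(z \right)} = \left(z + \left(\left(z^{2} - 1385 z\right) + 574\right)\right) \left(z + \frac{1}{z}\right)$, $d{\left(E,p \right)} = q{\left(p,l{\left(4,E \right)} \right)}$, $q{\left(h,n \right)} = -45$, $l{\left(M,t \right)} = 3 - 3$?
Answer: $- \frac{32038381986}{167} \approx -1.9185 \cdot 10^{8}$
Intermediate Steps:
$l{\left(M,t \right)} = 0$ ($l{\left(M,t \right)} = 3 - 3 = 0$)
$d{\left(E,p \right)} = -45$
$m{\left(z \right)} = \left(z + \frac{1}{z}\right) \left(574 + z^{2} - 1384 z\right)$ ($m{\left(z \right)} = \left(z + \left(574 + z^{2} - 1385 z\right)\right) \left(z + \frac{1}{z}\right) = \left(574 + z^{2} - 1384 z\right) \left(z + \frac{1}{z}\right) = \left(z + \frac{1}{z}\right) \left(574 + z^{2} - 1384 z\right)$)
$m{\left(-334 \right)} - d{\left(1453,2061 \right)} = \left(-1384 + \left(-334\right)^{3} - 1384 \left(-334\right)^{2} + \frac{574}{-334} + 575 \left(-334\right)\right) - -45 = \left(-1384 - 37259704 - 154393504 + 574 \left(- \frac{1}{334}\right) - 192050\right) + 45 = \left(-1384 - 37259704 - 154393504 - \frac{287}{167} - 192050\right) + 45 = - \frac{32038389501}{167} + 45 = - \frac{32038381986}{167}$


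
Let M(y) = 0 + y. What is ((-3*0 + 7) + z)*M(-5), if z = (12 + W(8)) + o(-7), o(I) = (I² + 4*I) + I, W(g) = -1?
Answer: -160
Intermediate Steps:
M(y) = y
o(I) = I² + 5*I
z = 25 (z = (12 - 1) - 7*(5 - 7) = 11 - 7*(-2) = 11 + 14 = 25)
((-3*0 + 7) + z)*M(-5) = ((-3*0 + 7) + 25)*(-5) = ((0 + 7) + 25)*(-5) = (7 + 25)*(-5) = 32*(-5) = -160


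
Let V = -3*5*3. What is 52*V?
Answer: -2340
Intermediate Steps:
V = -45 (V = -15*3 = -45)
52*V = 52*(-45) = -2340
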